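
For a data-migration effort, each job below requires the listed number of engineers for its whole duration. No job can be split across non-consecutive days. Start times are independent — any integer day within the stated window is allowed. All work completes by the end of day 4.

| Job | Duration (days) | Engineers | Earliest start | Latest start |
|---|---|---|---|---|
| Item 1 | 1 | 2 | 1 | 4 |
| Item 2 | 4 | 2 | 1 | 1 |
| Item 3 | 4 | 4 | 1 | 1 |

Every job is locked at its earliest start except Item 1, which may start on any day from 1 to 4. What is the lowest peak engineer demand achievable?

Item 1@1: d1:8  d2:6  d3:6  d4:6 → peak 8
Item 1@2: d1:6  d2:8  d3:6  d4:6 → peak 8
Item 1@3: d1:6  d2:6  d3:8  d4:6 → peak 8
Item 1@4: d1:6  d2:6  d3:6  d4:8 → peak 8
Best is Item 1@1, peak 8.

8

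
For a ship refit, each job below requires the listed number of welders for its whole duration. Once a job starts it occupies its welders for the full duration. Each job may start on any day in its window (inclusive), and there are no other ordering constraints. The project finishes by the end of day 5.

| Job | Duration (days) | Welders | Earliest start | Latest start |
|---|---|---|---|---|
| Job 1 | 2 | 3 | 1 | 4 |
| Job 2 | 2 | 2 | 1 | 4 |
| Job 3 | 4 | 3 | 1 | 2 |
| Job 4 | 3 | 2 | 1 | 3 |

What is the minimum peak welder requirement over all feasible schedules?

Early-start (Job 1@1, Job 2@1, Job 3@1, Job 4@1) gives peak 10: d1:10  d2:10  d3:5  d4:3  d5:0.
Shift Job 2→3, Job 4→3.
Schedule Job 1@1, Job 2@3, Job 3@1, Job 4@3: d1:6  d2:6  d3:7  d4:7  d5:2 — peak 7.

7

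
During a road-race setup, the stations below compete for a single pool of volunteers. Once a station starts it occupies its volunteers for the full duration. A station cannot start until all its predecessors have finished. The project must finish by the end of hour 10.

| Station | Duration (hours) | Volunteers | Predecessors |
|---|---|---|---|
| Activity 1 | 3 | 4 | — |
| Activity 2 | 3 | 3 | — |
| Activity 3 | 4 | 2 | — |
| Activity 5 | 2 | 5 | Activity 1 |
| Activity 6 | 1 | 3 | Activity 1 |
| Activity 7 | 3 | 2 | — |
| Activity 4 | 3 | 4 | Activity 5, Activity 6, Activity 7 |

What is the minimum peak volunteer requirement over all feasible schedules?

7

Early-start (Activity 1@1, Activity 2@1, Activity 3@1, Activity 5@4, Activity 6@4, Activity 7@1, Activity 4@6) gives peak 11: h1:11  h2:11  h3:11  h4:10  h5:5  h6:4  h7:4  h8:4  h9:0  h10:0.
Shift Activity 3→6, Activity 6→6, Activity 7→4, Activity 4→7.
Schedule Activity 1@1, Activity 2@1, Activity 3@6, Activity 5@4, Activity 6@6, Activity 7@4, Activity 4@7: h1:7  h2:7  h3:7  h4:7  h5:7  h6:7  h7:6  h8:6  h9:6  h10:0 — peak 7.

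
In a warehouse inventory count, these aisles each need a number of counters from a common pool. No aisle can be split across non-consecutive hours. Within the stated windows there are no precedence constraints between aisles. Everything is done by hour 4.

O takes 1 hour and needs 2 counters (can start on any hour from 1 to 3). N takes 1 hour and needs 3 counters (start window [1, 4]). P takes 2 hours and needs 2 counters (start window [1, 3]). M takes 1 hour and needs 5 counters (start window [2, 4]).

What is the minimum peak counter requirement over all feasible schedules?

5

Early-start (O@1, N@1, P@1, M@2) gives peak 7: h1:7  h2:7  h3:0  h4:0.
Shift P→2, M→4.
Schedule O@1, N@1, P@2, M@4: h1:5  h2:2  h3:2  h4:5 — peak 5.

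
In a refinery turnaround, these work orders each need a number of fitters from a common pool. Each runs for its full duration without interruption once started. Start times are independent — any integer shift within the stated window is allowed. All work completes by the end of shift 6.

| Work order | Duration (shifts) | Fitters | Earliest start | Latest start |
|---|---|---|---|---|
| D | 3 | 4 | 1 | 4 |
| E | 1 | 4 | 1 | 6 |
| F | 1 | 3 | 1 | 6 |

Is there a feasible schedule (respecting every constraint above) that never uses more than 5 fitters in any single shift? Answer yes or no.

yes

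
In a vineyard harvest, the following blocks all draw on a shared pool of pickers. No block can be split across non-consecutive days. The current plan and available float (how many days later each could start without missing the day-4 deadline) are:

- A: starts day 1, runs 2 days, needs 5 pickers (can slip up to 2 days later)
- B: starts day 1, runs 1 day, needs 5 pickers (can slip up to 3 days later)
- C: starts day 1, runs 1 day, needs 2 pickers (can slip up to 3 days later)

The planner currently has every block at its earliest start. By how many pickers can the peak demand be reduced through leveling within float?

7

Early-start peak: d1:12  d2:5  d3:0  d4:0 ⇒ 12.
Leveled (A@1, B@3, C@4): d1:5  d2:5  d3:5  d4:2 ⇒ 5.
Reduction 12 − 5 = 7.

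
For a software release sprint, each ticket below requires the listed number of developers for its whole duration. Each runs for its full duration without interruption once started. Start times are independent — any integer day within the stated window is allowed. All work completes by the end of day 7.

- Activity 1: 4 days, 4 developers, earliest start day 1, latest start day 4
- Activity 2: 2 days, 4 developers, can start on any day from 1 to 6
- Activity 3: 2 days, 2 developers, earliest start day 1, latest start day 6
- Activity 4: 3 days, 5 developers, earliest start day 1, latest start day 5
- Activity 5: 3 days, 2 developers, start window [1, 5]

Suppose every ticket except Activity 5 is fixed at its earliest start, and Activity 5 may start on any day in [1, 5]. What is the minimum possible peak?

15

Activity 5@1: d1:17  d2:17  d3:11  d4:4  d5:0  d6:0  d7:0 → peak 17
Activity 5@2: d1:15  d2:17  d3:11  d4:6  d5:0  d6:0  d7:0 → peak 17
Activity 5@3: d1:15  d2:15  d3:11  d4:6  d5:2  d6:0  d7:0 → peak 15
Activity 5@4: d1:15  d2:15  d3:9  d4:6  d5:2  d6:2  d7:0 → peak 15
Activity 5@5: d1:15  d2:15  d3:9  d4:4  d5:2  d6:2  d7:2 → peak 15
Best is Activity 5@3, peak 15.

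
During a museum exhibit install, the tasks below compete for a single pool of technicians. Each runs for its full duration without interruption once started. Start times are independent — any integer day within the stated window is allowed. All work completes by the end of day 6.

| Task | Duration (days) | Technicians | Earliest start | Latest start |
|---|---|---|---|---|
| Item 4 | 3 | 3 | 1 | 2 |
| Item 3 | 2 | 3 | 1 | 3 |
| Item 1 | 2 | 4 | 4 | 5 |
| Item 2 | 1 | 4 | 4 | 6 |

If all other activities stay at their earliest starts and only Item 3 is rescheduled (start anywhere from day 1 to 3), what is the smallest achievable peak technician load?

Item 3@1: d1:6  d2:6  d3:3  d4:8  d5:4  d6:0 → peak 8
Item 3@2: d1:3  d2:6  d3:6  d4:8  d5:4  d6:0 → peak 8
Item 3@3: d1:3  d2:3  d3:6  d4:11  d5:4  d6:0 → peak 11
Best is Item 3@1, peak 8.

8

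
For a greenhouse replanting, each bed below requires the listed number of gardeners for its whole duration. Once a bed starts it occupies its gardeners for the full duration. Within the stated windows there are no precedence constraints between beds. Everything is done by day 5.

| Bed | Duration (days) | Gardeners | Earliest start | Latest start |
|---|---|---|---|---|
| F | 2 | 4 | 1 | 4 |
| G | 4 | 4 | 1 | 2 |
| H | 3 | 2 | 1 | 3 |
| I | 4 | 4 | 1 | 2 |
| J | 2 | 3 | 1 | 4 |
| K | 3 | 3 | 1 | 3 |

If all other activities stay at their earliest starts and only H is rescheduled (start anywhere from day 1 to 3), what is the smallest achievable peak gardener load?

18

H@1: d1:20  d2:20  d3:13  d4:8  d5:0 → peak 20
H@2: d1:18  d2:20  d3:13  d4:10  d5:0 → peak 20
H@3: d1:18  d2:18  d3:13  d4:10  d5:2 → peak 18
Best is H@3, peak 18.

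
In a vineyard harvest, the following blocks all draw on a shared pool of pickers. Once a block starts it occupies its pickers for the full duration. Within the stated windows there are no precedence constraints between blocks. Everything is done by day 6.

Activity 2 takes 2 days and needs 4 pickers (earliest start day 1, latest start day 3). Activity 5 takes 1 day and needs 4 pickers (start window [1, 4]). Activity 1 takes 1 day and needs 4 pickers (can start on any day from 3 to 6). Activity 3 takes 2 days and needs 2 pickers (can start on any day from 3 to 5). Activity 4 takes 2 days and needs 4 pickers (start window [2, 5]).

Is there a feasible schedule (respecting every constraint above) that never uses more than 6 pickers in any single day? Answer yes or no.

Schedule Activity 2@1, Activity 5@3, Activity 1@4, Activity 3@3, Activity 4@5: d1:4  d2:4  d3:6  d4:6  d5:4  d6:4 — peak 6 ≤ 6.

yes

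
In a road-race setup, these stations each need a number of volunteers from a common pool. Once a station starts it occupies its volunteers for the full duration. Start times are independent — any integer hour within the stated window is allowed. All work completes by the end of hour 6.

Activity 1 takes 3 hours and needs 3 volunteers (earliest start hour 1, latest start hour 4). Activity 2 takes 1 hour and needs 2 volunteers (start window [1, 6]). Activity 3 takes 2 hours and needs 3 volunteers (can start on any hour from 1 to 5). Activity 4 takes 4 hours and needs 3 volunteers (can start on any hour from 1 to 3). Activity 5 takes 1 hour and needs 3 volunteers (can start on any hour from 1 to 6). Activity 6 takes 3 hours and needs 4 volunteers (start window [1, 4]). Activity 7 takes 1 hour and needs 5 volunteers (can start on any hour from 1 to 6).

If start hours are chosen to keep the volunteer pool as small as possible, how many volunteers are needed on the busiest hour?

9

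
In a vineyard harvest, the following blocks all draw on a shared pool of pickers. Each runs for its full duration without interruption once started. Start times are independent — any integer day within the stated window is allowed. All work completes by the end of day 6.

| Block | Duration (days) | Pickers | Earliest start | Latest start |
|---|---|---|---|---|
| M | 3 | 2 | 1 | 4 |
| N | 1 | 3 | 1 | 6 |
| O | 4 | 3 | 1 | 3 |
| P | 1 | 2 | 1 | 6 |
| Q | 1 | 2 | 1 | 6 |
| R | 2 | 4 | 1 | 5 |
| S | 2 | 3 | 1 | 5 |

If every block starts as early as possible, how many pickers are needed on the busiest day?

19

Early-start schedule: M@1, N@1, O@1, P@1, Q@1, R@1, S@1.
Load per day: day 1: 19, day 2: 12, day 3: 5, day 4: 3, day 5: 0, day 6: 0.
Peak is 19.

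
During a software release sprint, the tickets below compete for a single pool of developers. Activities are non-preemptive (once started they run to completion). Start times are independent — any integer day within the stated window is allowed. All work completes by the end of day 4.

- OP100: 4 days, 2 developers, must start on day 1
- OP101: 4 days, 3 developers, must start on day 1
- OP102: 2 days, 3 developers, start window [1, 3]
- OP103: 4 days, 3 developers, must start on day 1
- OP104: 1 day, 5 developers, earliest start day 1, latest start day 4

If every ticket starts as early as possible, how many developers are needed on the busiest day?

16

Early-start schedule: OP100@1, OP101@1, OP102@1, OP103@1, OP104@1.
Load per day: day 1: 16, day 2: 11, day 3: 8, day 4: 8.
Peak is 16.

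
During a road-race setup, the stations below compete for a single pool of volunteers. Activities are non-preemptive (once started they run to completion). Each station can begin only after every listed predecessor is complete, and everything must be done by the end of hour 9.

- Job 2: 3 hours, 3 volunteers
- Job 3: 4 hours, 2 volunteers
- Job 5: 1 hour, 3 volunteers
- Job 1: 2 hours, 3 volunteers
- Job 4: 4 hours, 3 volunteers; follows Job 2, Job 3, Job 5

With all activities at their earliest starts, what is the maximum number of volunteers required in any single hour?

Early-start schedule: Job 2@1, Job 3@1, Job 5@1, Job 1@1, Job 4@5.
Load per hour: hour 1: 11, hour 2: 8, hour 3: 5, hour 4: 2, hour 5: 3, hour 6: 3, hour 7: 3, hour 8: 3, hour 9: 0.
Peak is 11.

11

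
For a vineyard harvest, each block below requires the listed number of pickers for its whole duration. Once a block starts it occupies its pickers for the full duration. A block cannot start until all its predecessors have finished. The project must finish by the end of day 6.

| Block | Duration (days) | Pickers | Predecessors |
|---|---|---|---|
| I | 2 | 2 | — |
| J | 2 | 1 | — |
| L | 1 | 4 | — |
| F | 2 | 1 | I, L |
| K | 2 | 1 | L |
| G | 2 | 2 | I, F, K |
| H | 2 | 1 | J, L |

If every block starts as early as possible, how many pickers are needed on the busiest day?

Early-start schedule: I@1, J@1, L@1, F@3, K@2, G@5, H@3.
Load per day: day 1: 7, day 2: 4, day 3: 3, day 4: 2, day 5: 2, day 6: 2.
Peak is 7.

7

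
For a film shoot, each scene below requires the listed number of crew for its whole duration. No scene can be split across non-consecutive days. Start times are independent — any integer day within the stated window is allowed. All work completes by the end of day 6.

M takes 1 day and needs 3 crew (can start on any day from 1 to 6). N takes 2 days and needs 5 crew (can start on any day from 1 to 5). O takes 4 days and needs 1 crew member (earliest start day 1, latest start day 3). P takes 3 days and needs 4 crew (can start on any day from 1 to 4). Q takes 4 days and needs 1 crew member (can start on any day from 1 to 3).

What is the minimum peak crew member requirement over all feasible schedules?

Early-start (M@1, N@1, O@1, P@1, Q@1) gives peak 14: d1:14  d2:11  d3:6  d4:2  d5:0  d6:0.
Shift N→5, P→2.
Schedule M@1, N@5, O@1, P@2, Q@1: d1:5  d2:6  d3:6  d4:6  d5:5  d6:5 — peak 6.
Total crew member-days = 33 over 6 days ⇒ peak ≥ ⌈33/6⌉ = 6, so 6 is optimal.

6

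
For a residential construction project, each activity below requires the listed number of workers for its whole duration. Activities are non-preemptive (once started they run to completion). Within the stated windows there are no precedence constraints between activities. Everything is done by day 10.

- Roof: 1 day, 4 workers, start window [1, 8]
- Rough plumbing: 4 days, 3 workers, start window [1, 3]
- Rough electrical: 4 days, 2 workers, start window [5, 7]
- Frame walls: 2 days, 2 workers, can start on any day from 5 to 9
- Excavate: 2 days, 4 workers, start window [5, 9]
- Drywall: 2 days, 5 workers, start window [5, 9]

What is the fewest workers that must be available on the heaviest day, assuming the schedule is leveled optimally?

Early-start (Roof@1, Rough plumbing@1, Rough electrical@5, Frame walls@5, Excavate@5, Drywall@5) gives peak 13: d1:7  d2:3  d3:3  d4:3  d5:13  d6:13  d7:2  d8:2  d9:0  d10:0.
Shift Excavate→7, Drywall→9.
Schedule Roof@1, Rough plumbing@1, Rough electrical@5, Frame walls@5, Excavate@7, Drywall@9: d1:7  d2:3  d3:3  d4:3  d5:4  d6:4  d7:6  d8:6  d9:5  d10:5 — peak 7.

7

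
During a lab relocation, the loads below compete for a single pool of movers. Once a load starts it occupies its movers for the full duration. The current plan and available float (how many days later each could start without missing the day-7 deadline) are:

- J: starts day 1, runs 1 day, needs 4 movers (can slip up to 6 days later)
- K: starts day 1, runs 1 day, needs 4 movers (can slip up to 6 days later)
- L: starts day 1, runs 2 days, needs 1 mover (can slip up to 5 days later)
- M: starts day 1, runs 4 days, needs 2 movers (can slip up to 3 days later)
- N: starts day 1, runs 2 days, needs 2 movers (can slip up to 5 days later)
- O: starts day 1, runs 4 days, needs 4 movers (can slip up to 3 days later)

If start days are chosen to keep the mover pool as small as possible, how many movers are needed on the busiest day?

Early-start (J@1, K@1, L@1, M@1, N@1, O@1) gives peak 17: d1:17  d2:9  d3:6  d4:6  d5:0  d6:0  d7:0.
Shift K→3, M→2, N→6, O→4.
Schedule J@1, K@3, L@1, M@2, N@6, O@4: d1:5  d2:3  d3:6  d4:6  d5:6  d6:6  d7:6 — peak 6.
Total mover-days = 38 over 7 days ⇒ peak ≥ ⌈38/7⌉ = 6, so 6 is optimal.

6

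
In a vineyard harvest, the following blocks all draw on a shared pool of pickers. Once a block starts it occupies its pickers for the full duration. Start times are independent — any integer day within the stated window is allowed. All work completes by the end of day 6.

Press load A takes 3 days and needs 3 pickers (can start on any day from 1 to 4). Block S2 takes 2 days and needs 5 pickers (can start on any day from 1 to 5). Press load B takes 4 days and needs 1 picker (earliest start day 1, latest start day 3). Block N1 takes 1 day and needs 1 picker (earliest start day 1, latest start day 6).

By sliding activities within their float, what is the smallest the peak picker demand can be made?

Early-start (Press load A@1, Block S2@1, Press load B@1, Block N1@1) gives peak 10: d1:10  d2:9  d3:4  d4:1  d5:0  d6:0.
Shift Block S2→5.
Schedule Press load A@1, Block S2@5, Press load B@1, Block N1@1: d1:5  d2:4  d3:4  d4:1  d5:5  d6:5 — peak 5.

5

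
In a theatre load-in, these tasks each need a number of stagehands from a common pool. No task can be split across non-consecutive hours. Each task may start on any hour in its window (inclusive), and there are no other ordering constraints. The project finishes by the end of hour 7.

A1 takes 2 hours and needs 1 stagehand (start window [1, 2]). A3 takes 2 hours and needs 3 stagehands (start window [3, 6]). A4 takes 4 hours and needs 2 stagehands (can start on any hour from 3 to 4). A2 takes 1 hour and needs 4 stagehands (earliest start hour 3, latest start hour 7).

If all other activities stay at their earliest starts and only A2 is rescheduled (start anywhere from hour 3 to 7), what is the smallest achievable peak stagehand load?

A2@3: h1:1  h2:1  h3:9  h4:5  h5:2  h6:2  h7:0 → peak 9
A2@4: h1:1  h2:1  h3:5  h4:9  h5:2  h6:2  h7:0 → peak 9
A2@5: h1:1  h2:1  h3:5  h4:5  h5:6  h6:2  h7:0 → peak 6
A2@6: h1:1  h2:1  h3:5  h4:5  h5:2  h6:6  h7:0 → peak 6
A2@7: h1:1  h2:1  h3:5  h4:5  h5:2  h6:2  h7:4 → peak 5
Best is A2@7, peak 5.

5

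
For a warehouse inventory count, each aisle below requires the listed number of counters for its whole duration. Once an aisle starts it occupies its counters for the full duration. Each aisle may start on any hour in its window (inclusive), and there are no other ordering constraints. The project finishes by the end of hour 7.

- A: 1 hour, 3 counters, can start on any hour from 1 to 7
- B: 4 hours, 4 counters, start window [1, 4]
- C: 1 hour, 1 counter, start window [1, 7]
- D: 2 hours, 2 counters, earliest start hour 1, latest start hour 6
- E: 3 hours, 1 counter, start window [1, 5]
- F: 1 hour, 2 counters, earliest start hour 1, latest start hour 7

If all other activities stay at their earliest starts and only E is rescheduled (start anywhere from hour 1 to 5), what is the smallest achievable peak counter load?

E@1: h1:13  h2:7  h3:5  h4:4  h5:0  h6:0  h7:0 → peak 13
E@2: h1:12  h2:7  h3:5  h4:5  h5:0  h6:0  h7:0 → peak 12
E@3: h1:12  h2:6  h3:5  h4:5  h5:1  h6:0  h7:0 → peak 12
E@4: h1:12  h2:6  h3:4  h4:5  h5:1  h6:1  h7:0 → peak 12
E@5: h1:12  h2:6  h3:4  h4:4  h5:1  h6:1  h7:1 → peak 12
Best is E@2, peak 12.

12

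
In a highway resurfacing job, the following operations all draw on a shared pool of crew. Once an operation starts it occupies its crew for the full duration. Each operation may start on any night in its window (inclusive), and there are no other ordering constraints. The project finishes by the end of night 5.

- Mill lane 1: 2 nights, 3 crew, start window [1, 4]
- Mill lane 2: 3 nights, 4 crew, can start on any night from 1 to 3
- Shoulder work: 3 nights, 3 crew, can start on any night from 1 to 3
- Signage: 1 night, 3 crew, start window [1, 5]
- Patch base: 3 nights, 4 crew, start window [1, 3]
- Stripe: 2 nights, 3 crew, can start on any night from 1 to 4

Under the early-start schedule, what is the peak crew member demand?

Early-start schedule: Mill lane 1@1, Mill lane 2@1, Shoulder work@1, Signage@1, Patch base@1, Stripe@1.
Load per night: night 1: 20, night 2: 17, night 3: 11, night 4: 0, night 5: 0.
Peak is 20.

20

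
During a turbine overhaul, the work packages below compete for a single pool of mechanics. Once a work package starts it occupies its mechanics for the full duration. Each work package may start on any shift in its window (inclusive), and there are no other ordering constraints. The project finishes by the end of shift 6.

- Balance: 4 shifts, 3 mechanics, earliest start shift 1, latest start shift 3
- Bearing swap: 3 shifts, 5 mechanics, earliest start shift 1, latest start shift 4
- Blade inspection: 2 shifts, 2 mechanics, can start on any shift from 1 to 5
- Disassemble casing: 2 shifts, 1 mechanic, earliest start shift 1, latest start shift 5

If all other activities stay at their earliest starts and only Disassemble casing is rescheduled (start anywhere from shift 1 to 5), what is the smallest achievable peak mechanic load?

10

Disassemble casing@1: s1:11  s2:11  s3:8  s4:3  s5:0  s6:0 → peak 11
Disassemble casing@2: s1:10  s2:11  s3:9  s4:3  s5:0  s6:0 → peak 11
Disassemble casing@3: s1:10  s2:10  s3:9  s4:4  s5:0  s6:0 → peak 10
Disassemble casing@4: s1:10  s2:10  s3:8  s4:4  s5:1  s6:0 → peak 10
Disassemble casing@5: s1:10  s2:10  s3:8  s4:3  s5:1  s6:1 → peak 10
Best is Disassemble casing@3, peak 10.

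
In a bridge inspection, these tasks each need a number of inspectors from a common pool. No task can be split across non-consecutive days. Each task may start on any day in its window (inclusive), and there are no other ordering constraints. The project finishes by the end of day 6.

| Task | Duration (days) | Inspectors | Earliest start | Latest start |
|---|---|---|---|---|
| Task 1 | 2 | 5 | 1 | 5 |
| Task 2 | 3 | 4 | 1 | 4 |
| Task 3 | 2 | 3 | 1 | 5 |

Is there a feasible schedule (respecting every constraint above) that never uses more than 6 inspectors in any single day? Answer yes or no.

The minimum achievable peak is 7; 6 < 7, so no feasible schedule stays within the cap.

no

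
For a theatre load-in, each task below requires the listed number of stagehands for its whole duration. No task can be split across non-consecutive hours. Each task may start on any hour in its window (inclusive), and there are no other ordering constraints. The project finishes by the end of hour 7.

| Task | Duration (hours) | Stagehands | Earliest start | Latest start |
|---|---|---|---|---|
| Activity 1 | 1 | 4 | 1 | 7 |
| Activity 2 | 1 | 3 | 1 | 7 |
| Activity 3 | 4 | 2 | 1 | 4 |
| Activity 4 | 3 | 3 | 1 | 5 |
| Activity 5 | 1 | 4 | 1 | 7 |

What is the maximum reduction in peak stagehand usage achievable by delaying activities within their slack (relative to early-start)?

Early-start peak: h1:16  h2:5  h3:5  h4:2  h5:0  h6:0  h7:0 ⇒ 16.
Leveled (Activity 1@1, Activity 2@2, Activity 3@2, Activity 4@3, Activity 5@6): h1:4  h2:5  h3:5  h4:5  h5:5  h6:4  h7:0 ⇒ 5.
Reduction 16 − 5 = 11.

11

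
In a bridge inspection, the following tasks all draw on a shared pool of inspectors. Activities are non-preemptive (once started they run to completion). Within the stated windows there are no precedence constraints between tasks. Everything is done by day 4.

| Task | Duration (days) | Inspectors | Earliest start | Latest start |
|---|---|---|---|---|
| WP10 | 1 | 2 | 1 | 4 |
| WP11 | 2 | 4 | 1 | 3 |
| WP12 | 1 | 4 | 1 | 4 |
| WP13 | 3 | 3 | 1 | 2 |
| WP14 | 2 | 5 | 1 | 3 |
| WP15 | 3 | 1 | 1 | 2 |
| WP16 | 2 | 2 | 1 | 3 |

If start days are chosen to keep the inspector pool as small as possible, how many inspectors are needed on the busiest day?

Early-start (WP10@1, WP11@1, WP12@1, WP13@1, WP14@1, WP15@1, WP16@1) gives peak 21: d1:21  d2:15  d3:4  d4:0.
Shift WP13→2, WP14→3, WP16→2.
Schedule WP10@1, WP11@1, WP12@1, WP13@2, WP14@3, WP15@1, WP16@2: d1:11  d2:10  d3:11  d4:8 — peak 11.

11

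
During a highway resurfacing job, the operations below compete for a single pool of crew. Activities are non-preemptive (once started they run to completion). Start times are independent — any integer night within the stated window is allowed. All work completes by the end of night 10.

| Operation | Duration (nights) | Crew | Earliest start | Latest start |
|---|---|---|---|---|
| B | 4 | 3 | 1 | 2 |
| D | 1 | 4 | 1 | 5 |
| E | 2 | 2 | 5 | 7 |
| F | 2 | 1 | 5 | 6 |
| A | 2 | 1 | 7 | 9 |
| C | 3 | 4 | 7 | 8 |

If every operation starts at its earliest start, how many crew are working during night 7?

5

At early start, night 7 has: A, C.
Demand: 1 + 4 = 5.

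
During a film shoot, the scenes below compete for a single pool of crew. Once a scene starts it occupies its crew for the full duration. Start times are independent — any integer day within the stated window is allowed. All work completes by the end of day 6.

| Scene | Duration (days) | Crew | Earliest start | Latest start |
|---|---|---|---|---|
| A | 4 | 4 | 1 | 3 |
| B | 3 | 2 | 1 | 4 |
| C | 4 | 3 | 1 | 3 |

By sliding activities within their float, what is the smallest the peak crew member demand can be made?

9

Schedule A@1, B@1, C@1: d1:9  d2:9  d3:9  d4:7  d5:0  d6:0 — peak 9.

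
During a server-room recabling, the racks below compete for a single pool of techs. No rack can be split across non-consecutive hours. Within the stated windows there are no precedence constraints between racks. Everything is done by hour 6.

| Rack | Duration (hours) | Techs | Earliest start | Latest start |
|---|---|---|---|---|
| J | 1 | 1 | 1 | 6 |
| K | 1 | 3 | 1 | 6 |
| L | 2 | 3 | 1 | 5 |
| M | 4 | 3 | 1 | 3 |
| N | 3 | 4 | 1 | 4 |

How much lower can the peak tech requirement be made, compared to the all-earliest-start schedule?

Early-start peak: h1:14  h2:10  h3:7  h4:3  h5:0  h6:0 ⇒ 14.
Leveled (J@1, K@1, L@1, M@2, N@3): h1:7  h2:6  h3:7  h4:7  h5:7  h6:0 ⇒ 7.
Reduction 14 − 7 = 7.

7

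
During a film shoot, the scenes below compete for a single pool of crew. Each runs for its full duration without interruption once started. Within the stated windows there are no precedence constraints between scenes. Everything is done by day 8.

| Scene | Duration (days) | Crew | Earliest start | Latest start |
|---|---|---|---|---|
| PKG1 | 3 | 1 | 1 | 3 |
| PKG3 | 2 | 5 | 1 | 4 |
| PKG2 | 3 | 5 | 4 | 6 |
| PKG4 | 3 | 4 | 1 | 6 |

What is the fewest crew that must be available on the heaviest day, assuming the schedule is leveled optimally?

5

Early-start (PKG1@1, PKG3@1, PKG2@4, PKG4@1) gives peak 10: d1:10  d2:10  d3:5  d4:5  d5:5  d6:5  d7:0  d8:0.
Shift PKG3→4, PKG2→6.
Schedule PKG1@1, PKG3@4, PKG2@6, PKG4@1: d1:5  d2:5  d3:5  d4:5  d5:5  d6:5  d7:5  d8:5 — peak 5.
Total crew member-days = 40 over 8 days ⇒ peak ≥ ⌈40/8⌉ = 5, so 5 is optimal.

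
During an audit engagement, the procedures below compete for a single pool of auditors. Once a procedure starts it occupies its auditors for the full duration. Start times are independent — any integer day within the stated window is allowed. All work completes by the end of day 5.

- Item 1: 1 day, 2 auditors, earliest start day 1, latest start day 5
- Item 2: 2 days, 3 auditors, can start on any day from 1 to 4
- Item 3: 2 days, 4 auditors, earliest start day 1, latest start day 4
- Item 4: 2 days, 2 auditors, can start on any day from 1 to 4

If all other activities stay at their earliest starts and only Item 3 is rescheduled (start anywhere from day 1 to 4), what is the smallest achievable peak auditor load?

7

Item 3@1: d1:11  d2:9  d3:0  d4:0  d5:0 → peak 11
Item 3@2: d1:7  d2:9  d3:4  d4:0  d5:0 → peak 9
Item 3@3: d1:7  d2:5  d3:4  d4:4  d5:0 → peak 7
Item 3@4: d1:7  d2:5  d3:0  d4:4  d5:4 → peak 7
Best is Item 3@3, peak 7.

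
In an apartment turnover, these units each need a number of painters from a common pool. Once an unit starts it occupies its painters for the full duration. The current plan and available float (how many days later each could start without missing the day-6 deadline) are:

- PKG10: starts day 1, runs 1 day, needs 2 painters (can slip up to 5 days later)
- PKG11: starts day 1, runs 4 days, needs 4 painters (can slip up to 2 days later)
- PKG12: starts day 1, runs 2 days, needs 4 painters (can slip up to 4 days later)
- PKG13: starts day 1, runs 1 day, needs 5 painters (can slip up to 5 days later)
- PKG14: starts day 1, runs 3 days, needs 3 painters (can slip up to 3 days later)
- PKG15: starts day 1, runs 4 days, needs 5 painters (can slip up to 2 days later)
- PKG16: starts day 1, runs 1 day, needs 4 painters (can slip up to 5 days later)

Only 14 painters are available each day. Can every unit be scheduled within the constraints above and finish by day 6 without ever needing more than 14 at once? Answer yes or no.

Schedule PKG10@1, PKG11@1, PKG12@1, PKG13@5, PKG14@2, PKG15@3, PKG16@6: d1:10  d2:11  d3:12  d4:12  d5:10  d6:9 — peak 12 ≤ 14.

yes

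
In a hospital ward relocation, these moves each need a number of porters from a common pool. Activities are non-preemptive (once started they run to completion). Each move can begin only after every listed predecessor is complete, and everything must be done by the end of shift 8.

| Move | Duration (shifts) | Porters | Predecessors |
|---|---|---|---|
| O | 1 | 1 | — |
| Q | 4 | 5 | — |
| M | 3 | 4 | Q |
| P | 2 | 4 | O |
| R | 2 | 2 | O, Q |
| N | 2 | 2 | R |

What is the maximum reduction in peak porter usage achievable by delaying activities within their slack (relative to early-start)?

0

Early-start peak: s1:6  s2:9  s3:9  s4:5  s5:6  s6:6  s7:6  s8:2 ⇒ 9.
Leveled (O@1, Q@1, M@5, P@2, R@5, N@7): s1:6  s2:9  s3:9  s4:5  s5:6  s6:6  s7:6  s8:2 ⇒ 9.
Reduction 9 − 9 = 0.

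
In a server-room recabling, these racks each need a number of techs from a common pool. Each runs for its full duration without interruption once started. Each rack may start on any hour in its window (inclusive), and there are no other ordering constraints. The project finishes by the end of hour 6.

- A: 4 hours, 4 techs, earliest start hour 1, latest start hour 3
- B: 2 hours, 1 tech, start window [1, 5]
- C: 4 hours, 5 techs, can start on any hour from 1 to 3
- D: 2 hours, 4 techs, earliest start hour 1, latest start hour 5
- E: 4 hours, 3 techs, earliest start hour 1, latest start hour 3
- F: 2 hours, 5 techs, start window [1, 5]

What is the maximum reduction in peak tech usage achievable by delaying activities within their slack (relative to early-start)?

10

Early-start peak: h1:22  h2:22  h3:12  h4:12  h5:0  h6:0 ⇒ 22.
Leveled (A@1, B@1, C@1, D@5, E@3, F@5): h1:10  h2:10  h3:12  h4:12  h5:12  h6:12 ⇒ 12.
Reduction 22 − 12 = 10.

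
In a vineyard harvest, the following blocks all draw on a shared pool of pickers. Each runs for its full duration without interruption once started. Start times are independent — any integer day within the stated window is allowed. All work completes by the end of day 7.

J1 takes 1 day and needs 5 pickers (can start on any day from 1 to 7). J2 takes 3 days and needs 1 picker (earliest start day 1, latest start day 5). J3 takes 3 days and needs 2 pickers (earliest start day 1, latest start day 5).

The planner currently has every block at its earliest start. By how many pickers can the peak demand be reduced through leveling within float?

3

Early-start peak: d1:8  d2:3  d3:3  d4:0  d5:0  d6:0  d7:0 ⇒ 8.
Leveled (J1@1, J2@2, J3@2): d1:5  d2:3  d3:3  d4:3  d5:0  d6:0  d7:0 ⇒ 5.
Reduction 8 − 5 = 3.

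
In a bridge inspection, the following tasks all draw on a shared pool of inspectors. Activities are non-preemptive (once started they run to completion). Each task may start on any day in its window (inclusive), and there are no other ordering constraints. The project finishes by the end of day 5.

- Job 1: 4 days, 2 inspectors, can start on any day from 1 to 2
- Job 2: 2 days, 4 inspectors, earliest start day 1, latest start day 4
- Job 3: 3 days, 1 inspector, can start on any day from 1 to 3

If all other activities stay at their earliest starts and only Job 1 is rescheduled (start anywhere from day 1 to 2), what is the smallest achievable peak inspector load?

7

Job 1@1: d1:7  d2:7  d3:3  d4:2  d5:0 → peak 7
Job 1@2: d1:5  d2:7  d3:3  d4:2  d5:2 → peak 7
Best is Job 1@1, peak 7.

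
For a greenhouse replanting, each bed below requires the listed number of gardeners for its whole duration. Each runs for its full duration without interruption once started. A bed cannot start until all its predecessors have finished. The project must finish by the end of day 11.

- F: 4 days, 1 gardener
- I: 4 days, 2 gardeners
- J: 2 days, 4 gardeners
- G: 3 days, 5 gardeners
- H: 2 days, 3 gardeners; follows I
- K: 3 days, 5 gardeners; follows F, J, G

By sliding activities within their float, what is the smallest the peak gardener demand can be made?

Early-start (F@1, I@1, J@1, G@1, H@5, K@5) gives peak 12: d1:12  d2:12  d3:8  d4:3  d5:8  d6:8  d7:5  d8:0  d9:0  d10:0  d11:0.
Shift I→4, J→4, H→9, K→6.
Schedule F@1, I@4, J@4, G@1, H@9, K@6: d1:6  d2:6  d3:6  d4:7  d5:6  d6:7  d7:7  d8:5  d9:3  d10:3  d11:0 — peak 7.

7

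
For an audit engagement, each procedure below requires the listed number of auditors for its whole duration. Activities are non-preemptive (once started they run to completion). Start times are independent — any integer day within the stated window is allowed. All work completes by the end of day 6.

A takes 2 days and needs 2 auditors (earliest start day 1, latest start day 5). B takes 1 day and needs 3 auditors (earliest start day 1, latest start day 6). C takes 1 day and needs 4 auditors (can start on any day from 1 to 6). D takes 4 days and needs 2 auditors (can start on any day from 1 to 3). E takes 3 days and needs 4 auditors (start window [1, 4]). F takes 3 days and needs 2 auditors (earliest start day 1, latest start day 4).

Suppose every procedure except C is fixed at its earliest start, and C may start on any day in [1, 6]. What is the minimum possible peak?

13

C@1: d1:17  d2:10  d3:8  d4:2  d5:0  d6:0 → peak 17
C@2: d1:13  d2:14  d3:8  d4:2  d5:0  d6:0 → peak 14
C@3: d1:13  d2:10  d3:12  d4:2  d5:0  d6:0 → peak 13
C@4: d1:13  d2:10  d3:8  d4:6  d5:0  d6:0 → peak 13
C@5: d1:13  d2:10  d3:8  d4:2  d5:4  d6:0 → peak 13
C@6: d1:13  d2:10  d3:8  d4:2  d5:0  d6:4 → peak 13
Best is C@3, peak 13.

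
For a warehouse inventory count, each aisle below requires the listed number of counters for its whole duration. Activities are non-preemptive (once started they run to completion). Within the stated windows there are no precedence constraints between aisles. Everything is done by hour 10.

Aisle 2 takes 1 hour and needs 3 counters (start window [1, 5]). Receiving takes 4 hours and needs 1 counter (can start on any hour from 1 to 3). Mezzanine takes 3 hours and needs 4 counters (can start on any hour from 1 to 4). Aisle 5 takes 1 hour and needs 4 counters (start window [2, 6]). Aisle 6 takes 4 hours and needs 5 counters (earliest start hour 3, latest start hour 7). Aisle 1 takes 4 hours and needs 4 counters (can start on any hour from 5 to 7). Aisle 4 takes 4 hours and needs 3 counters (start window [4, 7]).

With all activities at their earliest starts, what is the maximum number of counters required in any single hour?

12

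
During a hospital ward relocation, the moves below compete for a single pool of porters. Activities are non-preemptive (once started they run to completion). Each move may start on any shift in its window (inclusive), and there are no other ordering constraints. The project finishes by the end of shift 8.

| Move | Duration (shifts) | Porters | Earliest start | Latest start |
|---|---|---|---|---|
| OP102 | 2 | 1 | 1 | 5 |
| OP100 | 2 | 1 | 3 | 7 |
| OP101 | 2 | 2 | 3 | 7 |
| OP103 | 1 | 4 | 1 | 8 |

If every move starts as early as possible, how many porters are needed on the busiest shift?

Early-start schedule: OP102@1, OP100@3, OP101@3, OP103@1.
Load per shift: shift 1: 5, shift 2: 1, shift 3: 3, shift 4: 3, shift 5: 0, shift 6: 0, shift 7: 0, shift 8: 0.
Peak is 5.

5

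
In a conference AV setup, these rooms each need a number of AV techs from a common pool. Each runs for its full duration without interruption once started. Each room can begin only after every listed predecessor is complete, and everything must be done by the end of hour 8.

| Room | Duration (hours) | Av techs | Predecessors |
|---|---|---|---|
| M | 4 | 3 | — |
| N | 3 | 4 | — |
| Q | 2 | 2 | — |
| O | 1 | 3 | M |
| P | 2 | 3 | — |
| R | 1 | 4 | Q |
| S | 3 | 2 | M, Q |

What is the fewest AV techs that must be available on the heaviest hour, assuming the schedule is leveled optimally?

7

Early-start (M@1, N@1, Q@1, O@5, P@1, R@3, S@5) gives peak 12: h1:12  h2:12  h3:11  h4:3  h5:5  h6:2  h7:2  h8:0.
Shift Q→4, P→6, R→8, S→6.
Schedule M@1, N@1, Q@4, O@5, P@6, R@8, S@6: h1:7  h2:7  h3:7  h4:5  h5:5  h6:5  h7:5  h8:6 — peak 7.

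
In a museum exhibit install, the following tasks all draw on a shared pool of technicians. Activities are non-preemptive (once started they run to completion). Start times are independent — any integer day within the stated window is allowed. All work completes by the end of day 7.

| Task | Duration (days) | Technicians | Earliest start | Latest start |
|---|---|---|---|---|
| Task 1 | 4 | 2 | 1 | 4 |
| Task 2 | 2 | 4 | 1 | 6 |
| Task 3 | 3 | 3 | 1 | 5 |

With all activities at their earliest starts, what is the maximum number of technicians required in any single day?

Early-start schedule: Task 1@1, Task 2@1, Task 3@1.
Load per day: day 1: 9, day 2: 9, day 3: 5, day 4: 2, day 5: 0, day 6: 0, day 7: 0.
Peak is 9.

9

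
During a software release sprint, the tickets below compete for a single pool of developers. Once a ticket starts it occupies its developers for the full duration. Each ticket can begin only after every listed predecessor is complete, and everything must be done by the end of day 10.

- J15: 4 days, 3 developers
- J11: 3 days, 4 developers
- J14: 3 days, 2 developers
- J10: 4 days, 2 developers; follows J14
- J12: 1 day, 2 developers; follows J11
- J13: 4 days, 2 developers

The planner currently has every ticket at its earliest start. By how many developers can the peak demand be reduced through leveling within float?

Early-start peak: d1:11  d2:11  d3:11  d4:9  d5:2  d6:2  d7:2  d8:0  d9:0  d10:0 ⇒ 11.
Leveled (J15@5, J11@1, J14@4, J10@7, J12@4, J13@1): d1:6  d2:6  d3:6  d4:6  d5:5  d6:5  d7:5  d8:5  d9:2  d10:2 ⇒ 6.
Reduction 11 − 6 = 5.

5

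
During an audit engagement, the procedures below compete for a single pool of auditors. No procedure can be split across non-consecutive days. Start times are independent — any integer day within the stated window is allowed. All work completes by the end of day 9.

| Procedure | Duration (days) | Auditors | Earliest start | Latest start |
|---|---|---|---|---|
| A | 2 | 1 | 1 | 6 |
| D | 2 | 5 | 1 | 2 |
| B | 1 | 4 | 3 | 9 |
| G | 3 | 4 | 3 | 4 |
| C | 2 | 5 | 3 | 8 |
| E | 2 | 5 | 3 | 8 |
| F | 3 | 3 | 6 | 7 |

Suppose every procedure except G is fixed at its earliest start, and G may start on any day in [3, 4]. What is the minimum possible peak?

14

G@3: d1:6  d2:6  d3:18  d4:14  d5:4  d6:3  d7:3  d8:3  d9:0 → peak 18
G@4: d1:6  d2:6  d3:14  d4:14  d5:4  d6:7  d7:3  d8:3  d9:0 → peak 14
Best is G@4, peak 14.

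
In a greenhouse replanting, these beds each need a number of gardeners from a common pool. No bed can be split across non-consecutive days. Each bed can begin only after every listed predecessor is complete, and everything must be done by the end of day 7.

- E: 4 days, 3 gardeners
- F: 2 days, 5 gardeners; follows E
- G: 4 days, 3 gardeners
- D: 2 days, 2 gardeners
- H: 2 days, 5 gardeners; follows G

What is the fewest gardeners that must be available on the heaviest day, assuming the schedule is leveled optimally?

10

Schedule E@1, F@5, G@1, D@1, H@5: d1:8  d2:8  d3:6  d4:6  d5:10  d6:10  d7:0 — peak 10.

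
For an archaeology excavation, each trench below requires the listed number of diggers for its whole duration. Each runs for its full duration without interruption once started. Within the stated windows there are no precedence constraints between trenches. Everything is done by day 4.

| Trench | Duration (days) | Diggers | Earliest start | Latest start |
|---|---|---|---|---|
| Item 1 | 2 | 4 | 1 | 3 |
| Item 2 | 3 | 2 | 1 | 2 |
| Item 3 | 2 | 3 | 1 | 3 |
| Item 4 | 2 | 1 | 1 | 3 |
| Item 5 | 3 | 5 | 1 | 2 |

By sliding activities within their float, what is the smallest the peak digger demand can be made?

Early-start (Item 1@1, Item 2@1, Item 3@1, Item 4@1, Item 5@1) gives peak 15: d1:15  d2:15  d3:7  d4:0.
Shift Item 3→3, Item 4→3.
Schedule Item 1@1, Item 2@1, Item 3@3, Item 4@3, Item 5@1: d1:11  d2:11  d3:11  d4:4 — peak 11.

11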